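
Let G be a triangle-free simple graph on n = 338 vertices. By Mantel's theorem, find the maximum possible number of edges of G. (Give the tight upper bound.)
ex(338, K_3) = ⌊338^2/4⌋ = 28561

Mantel (1907): a triangle-free graph on n vertices has at most ⌊n^2/4⌋ edges, with equality for the complete bipartite graph K_{⌊n/2⌋, ⌈n/2⌉}. For n = 338: ⌊338^2/4⌋ = ⌊114244/4⌋ = 28561. The extremal graph is K_{169, 169}, which has 169·169 = 28561 edges.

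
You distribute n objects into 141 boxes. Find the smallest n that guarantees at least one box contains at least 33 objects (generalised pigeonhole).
n = (33 − 1)·141 + 1 = 4513

By the generalised pigeonhole principle, to guarantee some box contains ≥ r objects we need more than (r − 1) · k objects total. Threshold: n = (r − 1) · k + 1. With r = 33 and k = 141: n = 32 · 141 + 1 = 4512 + 1 = 4513. For n = 4512 = 32 · 141, we can put exactly 32 objects in every box, avoiding 33 in any single one — so 4513 is tight.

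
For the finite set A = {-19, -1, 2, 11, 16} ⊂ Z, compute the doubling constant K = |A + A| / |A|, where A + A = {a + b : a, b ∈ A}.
K = |A + A| / |A| = 15/5 = 3

Enumerate A + A = {a + b : a, b ∈ A}. With |A| = 5, there are |A|^2 = 25 ordered sum pairs; collecting distinct values, A + A = {-38, -20, -17, -8, -3, -2, 1, 4, 10, 13, 15, 18, 22, 27, 32}, so |A + A| = 15. Thus K = 15/5 = 3. For comparison, the minimum possible |A + A| over all 5-element sets is 2·5 − 1 = 9 (so min K = 9/5), attained only by arithmetic progressions.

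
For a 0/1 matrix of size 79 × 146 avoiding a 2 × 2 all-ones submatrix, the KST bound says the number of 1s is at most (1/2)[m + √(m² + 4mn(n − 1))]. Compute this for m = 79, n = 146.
z(79, 146; 2, 2) ≤ (1/2)[79 + √(79² + 4·79·146·145)] = (1/2)[79 + √6695961] = 1333.3278

Kővári–Sós–Turán: let r_1, ..., r_79 be the row sums and z = Σ r_i the total number of 1s. Each pair of columns can share at most one row with both entries 1 (else a 2×2 all-ones block appears), so Σ_i C(r_i, 2) ≤ C(146, 2) = 10585. By convexity Σ_i C(r_i, 2) ≥ 79·C(z/79, 2) = z(z − 79)/(2·79), giving z² − 79z − 79·146·145 ≤ 0 and hence z ≤ (1/2)[79 + √(6241 + 4·1672430)] = (1/2)[79 + √6695961] ≈ (1/2)(79 + 2587.6555) = 1333.3278.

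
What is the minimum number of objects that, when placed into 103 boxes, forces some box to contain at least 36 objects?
n = (36 − 1)·103 + 1 = 3606

By the generalised pigeonhole principle, to guarantee some box contains ≥ r objects we need more than (r − 1) · k objects total. Threshold: n = (r − 1) · k + 1. With r = 36 and k = 103: n = 35 · 103 + 1 = 3605 + 1 = 3606. For n = 3605 = 35 · 103, we can put exactly 35 objects in every box, avoiding 36 in any single one — so 3606 is tight.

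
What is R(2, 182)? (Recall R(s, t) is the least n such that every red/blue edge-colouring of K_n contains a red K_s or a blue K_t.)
R(2, 182) = 182

R(2, k) = k for all k ≥ 2: in a 2-colouring of K_k, either some edge is red (a red K_2) or all edges are blue (a blue K_k). And K_{181} coloured all-blue has no blue K_182, so R(2, 182) > 181. Hence R(2, 182) = 182.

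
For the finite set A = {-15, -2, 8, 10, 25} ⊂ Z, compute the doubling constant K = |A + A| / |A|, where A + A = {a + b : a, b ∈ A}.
K = |A + A| / |A| = 15/5 = 3

Enumerate A + A = {a + b : a, b ∈ A}. With |A| = 5, there are |A|^2 = 25 ordered sum pairs; collecting distinct values, A + A = {-30, -17, -7, -5, -4, 6, 8, 10, 16, 18, 20, 23, 33, 35, 50}, so |A + A| = 15. Thus K = 15/5 = 3. For comparison, the minimum possible |A + A| over all 5-element sets is 2·5 − 1 = 9 (so min K = 9/5), attained only by arithmetic progressions.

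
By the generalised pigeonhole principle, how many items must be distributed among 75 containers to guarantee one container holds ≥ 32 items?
n = (32 − 1)·75 + 1 = 2326

By the generalised pigeonhole principle, to guarantee some box contains ≥ r objects we need more than (r − 1) · k objects total. Threshold: n = (r − 1) · k + 1. With r = 32 and k = 75: n = 31 · 75 + 1 = 2325 + 1 = 2326. For n = 2325 = 31 · 75, we can put exactly 31 objects in every box, avoiding 32 in any single one — so 2326 is tight.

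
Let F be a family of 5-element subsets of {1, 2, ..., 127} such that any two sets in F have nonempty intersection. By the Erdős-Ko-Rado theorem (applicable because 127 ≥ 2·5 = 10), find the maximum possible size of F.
max |F| = C(126, 4) = 10009125

The Erdős-Ko-Rado theorem states: for n ≥ 2k, an intersecting family of k-subsets of an n-element set has size at most C(n − 1, k − 1), with equality for 'star' families {A ⊆ [n] : |A| = k, i ∈ A} (fix an element i). For n = 127, k = 5: C(126, 4) = 10009125.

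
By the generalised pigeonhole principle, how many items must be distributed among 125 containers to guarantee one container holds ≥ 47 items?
n = (47 − 1)·125 + 1 = 5751

By the generalised pigeonhole principle, to guarantee some box contains ≥ r objects we need more than (r − 1) · k objects total. Threshold: n = (r − 1) · k + 1. With r = 47 and k = 125: n = 46 · 125 + 1 = 5750 + 1 = 5751. For n = 5750 = 46 · 125, we can put exactly 46 objects in every box, avoiding 47 in any single one — so 5751 is tight.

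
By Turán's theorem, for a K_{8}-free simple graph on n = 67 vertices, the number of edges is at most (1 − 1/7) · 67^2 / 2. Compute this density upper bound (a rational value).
Turán density bound = (6/7) · 67^2/2 = 13467/7 ≈ 1923.8571

Turán's theorem: ex(n, K_{r+1}) is achieved by the complete r-partite Turán graph T(n, r) with parts as balanced as possible, and is at most (1 − 1/r) · n^2/2. For r = 7, n = 67: the density bound is (6/7) · 4489/2 = 13467/7 ≈ 1923.8571. The integer-valued extremum is e(T(67, 7)) = 1923, which is strictly less than the density bound 13467/7 since 7 ∤ 67 (the parts of T(67, 7) cannot all be equal).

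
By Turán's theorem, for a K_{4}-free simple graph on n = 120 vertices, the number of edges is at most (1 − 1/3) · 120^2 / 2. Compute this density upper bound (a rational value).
Turán density bound = (2/3) · 120^2/2 = 4800

Turán's theorem: ex(n, K_{r+1}) is achieved by the complete r-partite Turán graph T(n, r) with parts as balanced as possible, and is at most (1 − 1/r) · n^2/2. For r = 3, n = 120: the density bound is (2/3) · 14400/2 = 4800. Since 3 ∣ 120, the Turán graph T(120, 3) has parts of equal size 40, and its edge count e(T(120, 3)) = 4800 attains the density bound exactly.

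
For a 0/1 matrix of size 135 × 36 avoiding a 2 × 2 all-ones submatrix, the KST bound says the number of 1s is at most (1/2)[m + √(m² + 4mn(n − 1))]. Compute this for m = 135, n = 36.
z(135, 36; 2, 2) ≤ (1/2)[135 + √(135² + 4·135·36·35)] = (1/2)[135 + √698625] = 485.419

Kővári–Sós–Turán: let r_1, ..., r_135 be the row sums and z = Σ r_i the total number of 1s. Each pair of columns can share at most one row with both entries 1 (else a 2×2 all-ones block appears), so Σ_i C(r_i, 2) ≤ C(36, 2) = 630. By convexity Σ_i C(r_i, 2) ≥ 135·C(z/135, 2) = z(z − 135)/(2·135), giving z² − 135z − 135·36·35 ≤ 0 and hence z ≤ (1/2)[135 + √(18225 + 4·170100)] = (1/2)[135 + √698625] ≈ (1/2)(135 + 835.8379) = 485.419.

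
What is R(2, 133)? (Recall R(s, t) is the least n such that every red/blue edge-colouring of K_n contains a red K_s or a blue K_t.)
R(2, 133) = 133

R(2, k) = k for all k ≥ 2: in a 2-colouring of K_k, either some edge is red (a red K_2) or all edges are blue (a blue K_k). And K_{132} coloured all-blue has no blue K_133, so R(2, 133) > 132. Hence R(2, 133) = 133.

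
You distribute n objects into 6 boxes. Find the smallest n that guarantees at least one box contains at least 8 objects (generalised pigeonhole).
n = (8 − 1)·6 + 1 = 43

By the generalised pigeonhole principle, to guarantee some box contains ≥ r objects we need more than (r − 1) · k objects total. Threshold: n = (r − 1) · k + 1. With r = 8 and k = 6: n = 7 · 6 + 1 = 42 + 1 = 43. For n = 42 = 7 · 6, we can put exactly 7 objects in every box, avoiding 8 in any single one — so 43 is tight.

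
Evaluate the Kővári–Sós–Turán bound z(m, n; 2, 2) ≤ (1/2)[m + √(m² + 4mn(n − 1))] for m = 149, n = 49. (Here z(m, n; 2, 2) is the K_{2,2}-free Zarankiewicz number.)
z(149, 49; 2, 2) ≤ (1/2)[149 + √(149² + 4·149·49·48)] = (1/2)[149 + √1423993] = 671.1559

Kővári–Sós–Turán: let r_1, ..., r_149 be the row sums and z = Σ r_i the total number of 1s. Each pair of columns can share at most one row with both entries 1 (else a 2×2 all-ones block appears), so Σ_i C(r_i, 2) ≤ C(49, 2) = 1176. By convexity Σ_i C(r_i, 2) ≥ 149·C(z/149, 2) = z(z − 149)/(2·149), giving z² − 149z − 149·49·48 ≤ 0 and hence z ≤ (1/2)[149 + √(22201 + 4·350448)] = (1/2)[149 + √1423993] ≈ (1/2)(149 + 1193.3118) = 671.1559.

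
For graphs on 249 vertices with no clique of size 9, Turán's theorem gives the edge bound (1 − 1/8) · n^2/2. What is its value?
Turán density bound = (7/8) · 249^2/2 = 434007/16 ≈ 27125.4375

Turán's theorem: ex(n, K_{r+1}) is achieved by the complete r-partite Turán graph T(n, r) with parts as balanced as possible, and is at most (1 − 1/r) · n^2/2. For r = 8, n = 249: the density bound is (7/8) · 62001/2 = 434007/16 ≈ 27125.4375. The integer-valued extremum is e(T(249, 8)) = 27125, which is strictly less than the density bound 434007/16 since 8 ∤ 249 (the parts of T(249, 8) cannot all be equal).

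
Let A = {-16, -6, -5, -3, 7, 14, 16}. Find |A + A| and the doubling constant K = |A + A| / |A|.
K = |A + A| / |A| = 26/7

Enumerate A + A = {a + b : a, b ∈ A}. With |A| = 7, there are |A|^2 = 49 ordered sum pairs; collecting distinct values, A + A = {-32, -22, -21, -19, -12, -11, -10, -9, -8, -6, -2, 0, 1, 2, 4, 8, 9, 10, 11, 13, 14, 21, 23, 28, 30, 32}, so |A + A| = 26. Thus K = 26/7. For comparison, the minimum possible |A + A| over all 7-element sets is 2·7 − 1 = 13 (so min K = 13/7), attained only by arithmetic progressions.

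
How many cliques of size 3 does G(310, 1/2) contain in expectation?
E[# K_3] = C(310, 3) · (1/2)^C(3, 2) = 4917220 / 2^3 = 1229305/2 = 614652.5

For each 3-subset S of vertices (there are C(310, 3) = 4917220 such S), let X_S = 1 if S induces a K_3 (all C(3, 2) = 3 edges present). Then P(X_S = 1) = (1/2)^3 = 1/8. By linearity of expectation, E[# K_3] = C(310, 3) · (1/2)^3 = 4917220 / 8 = 1229305/2 = 614652.5.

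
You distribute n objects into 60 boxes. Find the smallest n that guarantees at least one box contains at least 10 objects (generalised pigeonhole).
n = (10 − 1)·60 + 1 = 541

By the generalised pigeonhole principle, to guarantee some box contains ≥ r objects we need more than (r − 1) · k objects total. Threshold: n = (r − 1) · k + 1. With r = 10 and k = 60: n = 9 · 60 + 1 = 540 + 1 = 541. For n = 540 = 9 · 60, we can put exactly 9 objects in every box, avoiding 10 in any single one — so 541 is tight.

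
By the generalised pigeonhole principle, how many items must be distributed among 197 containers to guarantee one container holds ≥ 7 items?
n = (7 − 1)·197 + 1 = 1183

By the generalised pigeonhole principle, to guarantee some box contains ≥ r objects we need more than (r − 1) · k objects total. Threshold: n = (r − 1) · k + 1. With r = 7 and k = 197: n = 6 · 197 + 1 = 1182 + 1 = 1183. For n = 1182 = 6 · 197, we can put exactly 6 objects in every box, avoiding 7 in any single one — so 1183 is tight.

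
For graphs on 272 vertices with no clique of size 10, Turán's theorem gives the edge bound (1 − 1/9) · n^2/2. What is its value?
Turán density bound = (8/9) · 272^2/2 = 295936/9 ≈ 32881.7778

Turán's theorem: ex(n, K_{r+1}) is achieved by the complete r-partite Turán graph T(n, r) with parts as balanced as possible, and is at most (1 − 1/r) · n^2/2. For r = 9, n = 272: the density bound is (8/9) · 73984/2 = 295936/9 ≈ 32881.7778. The integer-valued extremum is e(T(272, 9)) = 32881, which is strictly less than the density bound 295936/9 since 9 ∤ 272 (the parts of T(272, 9) cannot all be equal).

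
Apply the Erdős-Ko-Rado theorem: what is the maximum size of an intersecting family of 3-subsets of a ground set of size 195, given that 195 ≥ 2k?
max |F| = C(194, 2) = 18721

Erdős-Ko-Rado (1961): when n ≥ 2k, max |F| = C(n−1, k−1). The bound is attained by the star {A : i ∈ A} for any fixed i ∈ [n]. Here C(195−1, 3−1) = C(194, 2) = 18721.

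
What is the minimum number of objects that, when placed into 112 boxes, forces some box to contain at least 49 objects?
n = (49 − 1)·112 + 1 = 5377

By the generalised pigeonhole principle, to guarantee some box contains ≥ r objects we need more than (r − 1) · k objects total. Threshold: n = (r − 1) · k + 1. With r = 49 and k = 112: n = 48 · 112 + 1 = 5376 + 1 = 5377. For n = 5376 = 48 · 112, we can put exactly 48 objects in every box, avoiding 49 in any single one — so 5377 is tight.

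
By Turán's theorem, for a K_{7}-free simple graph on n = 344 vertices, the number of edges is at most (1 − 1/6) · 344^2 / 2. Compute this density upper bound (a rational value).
Turán density bound = (5/6) · 344^2/2 = 147920/3 ≈ 49306.6667

Turán's theorem: ex(n, K_{r+1}) is achieved by the complete r-partite Turán graph T(n, r) with parts as balanced as possible, and is at most (1 − 1/r) · n^2/2. For r = 6, n = 344: the density bound is (5/6) · 118336/2 = 147920/3 ≈ 49306.6667. The integer-valued extremum is e(T(344, 6)) = 49306, which is strictly less than the density bound 147920/3 since 6 ∤ 344 (the parts of T(344, 6) cannot all be equal).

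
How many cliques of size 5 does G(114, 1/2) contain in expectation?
E[# K_5] = C(114, 5) · (1/2)^C(5, 2) = 146803272 / 2^10 = 18350409/128 = 143362.5703125

For each 5-subset S of vertices (there are C(114, 5) = 146803272 such S), let X_S = 1 if S induces a K_5 (all C(5, 2) = 10 edges present). Then P(X_S = 1) = (1/2)^10 = 1/1024. By linearity of expectation, E[# K_5] = C(114, 5) · (1/2)^10 = 146803272 / 1024 = 18350409/128 = 143362.5703125.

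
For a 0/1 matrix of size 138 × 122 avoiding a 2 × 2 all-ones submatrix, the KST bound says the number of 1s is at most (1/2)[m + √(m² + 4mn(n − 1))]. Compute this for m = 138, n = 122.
z(138, 122; 2, 2) ≤ (1/2)[138 + √(138² + 4·138·122·121)] = (1/2)[138 + √8167668] = 1497.9566

Kővári–Sós–Turán: let r_1, ..., r_138 be the row sums and z = Σ r_i the total number of 1s. Each pair of columns can share at most one row with both entries 1 (else a 2×2 all-ones block appears), so Σ_i C(r_i, 2) ≤ C(122, 2) = 7381. By convexity Σ_i C(r_i, 2) ≥ 138·C(z/138, 2) = z(z − 138)/(2·138), giving z² − 138z − 138·122·121 ≤ 0 and hence z ≤ (1/2)[138 + √(19044 + 4·2037156)] = (1/2)[138 + √8167668] ≈ (1/2)(138 + 2857.9132) = 1497.9566.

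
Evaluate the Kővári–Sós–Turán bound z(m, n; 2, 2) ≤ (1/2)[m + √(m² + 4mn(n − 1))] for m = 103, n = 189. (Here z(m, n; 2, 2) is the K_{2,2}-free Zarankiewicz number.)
z(103, 189; 2, 2) ≤ (1/2)[103 + √(103² + 4·103·189·188)] = (1/2)[103 + √14649793] = 1965.2524

Kővári–Sós–Turán: let r_1, ..., r_103 be the row sums and z = Σ r_i the total number of 1s. Each pair of columns can share at most one row with both entries 1 (else a 2×2 all-ones block appears), so Σ_i C(r_i, 2) ≤ C(189, 2) = 17766. By convexity Σ_i C(r_i, 2) ≥ 103·C(z/103, 2) = z(z − 103)/(2·103), giving z² − 103z − 103·189·188 ≤ 0 and hence z ≤ (1/2)[103 + √(10609 + 4·3659796)] = (1/2)[103 + √14649793] ≈ (1/2)(103 + 3827.5048) = 1965.2524.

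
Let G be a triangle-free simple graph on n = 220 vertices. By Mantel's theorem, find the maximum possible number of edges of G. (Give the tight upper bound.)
ex(220, K_3) = ⌊220^2/4⌋ = 12100

Mantel (1907): a triangle-free graph on n vertices has at most ⌊n^2/4⌋ edges, with equality for the complete bipartite graph K_{⌊n/2⌋, ⌈n/2⌉}. For n = 220: ⌊220^2/4⌋ = ⌊48400/4⌋ = 12100. The extremal graph is K_{110, 110}, which has 110·110 = 12100 edges.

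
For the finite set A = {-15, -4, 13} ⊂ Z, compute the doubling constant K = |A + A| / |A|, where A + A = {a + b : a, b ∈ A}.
K = |A + A| / |A| = 6/3 = 2

Enumerate A + A = {a + b : a, b ∈ A}. With |A| = 3, there are |A|^2 = 9 ordered sum pairs; collecting distinct values, A + A = {-30, -19, -8, -2, 9, 26}, so |A + A| = 6. Thus K = 6/3 = 2. For comparison, the minimum possible |A + A| over all 3-element sets is 2·3 − 1 = 5 (so min K = 5/3), attained only by arithmetic progressions.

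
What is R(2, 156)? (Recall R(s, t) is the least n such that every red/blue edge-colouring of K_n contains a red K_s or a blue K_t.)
R(2, 156) = 156

R(2, k) = k for all k ≥ 2: in a 2-colouring of K_k, either some edge is red (a red K_2) or all edges are blue (a blue K_k). And K_{155} coloured all-blue has no blue K_156, so R(2, 156) > 155. Hence R(2, 156) = 156.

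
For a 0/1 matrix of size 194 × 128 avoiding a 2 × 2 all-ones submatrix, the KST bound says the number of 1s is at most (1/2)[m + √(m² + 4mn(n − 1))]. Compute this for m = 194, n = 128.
z(194, 128; 2, 2) ≤ (1/2)[194 + √(194² + 4·194·128·127)] = (1/2)[194 + √12652292] = 1875.503

Kővári–Sós–Turán: let r_1, ..., r_194 be the row sums and z = Σ r_i the total number of 1s. Each pair of columns can share at most one row with both entries 1 (else a 2×2 all-ones block appears), so Σ_i C(r_i, 2) ≤ C(128, 2) = 8128. By convexity Σ_i C(r_i, 2) ≥ 194·C(z/194, 2) = z(z − 194)/(2·194), giving z² − 194z − 194·128·127 ≤ 0 and hence z ≤ (1/2)[194 + √(37636 + 4·3153664)] = (1/2)[194 + √12652292] ≈ (1/2)(194 + 3557.006) = 1875.503.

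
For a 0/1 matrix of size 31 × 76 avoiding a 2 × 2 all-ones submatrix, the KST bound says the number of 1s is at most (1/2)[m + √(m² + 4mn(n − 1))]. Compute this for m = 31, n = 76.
z(31, 76; 2, 2) ≤ (1/2)[31 + √(31² + 4·31·76·75)] = (1/2)[31 + √707761] = 436.1427

Kővári–Sós–Turán: let r_1, ..., r_31 be the row sums and z = Σ r_i the total number of 1s. Each pair of columns can share at most one row with both entries 1 (else a 2×2 all-ones block appears), so Σ_i C(r_i, 2) ≤ C(76, 2) = 2850. By convexity Σ_i C(r_i, 2) ≥ 31·C(z/31, 2) = z(z − 31)/(2·31), giving z² − 31z − 31·76·75 ≤ 0 and hence z ≤ (1/2)[31 + √(961 + 4·176700)] = (1/2)[31 + √707761] ≈ (1/2)(31 + 841.2853) = 436.1427.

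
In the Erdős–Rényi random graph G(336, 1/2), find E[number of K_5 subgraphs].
E[# K_5] = C(336, 5) · (1/2)^C(5, 2) = 34636310352 / 2^10 = 2164769397/64 = 33824521.828125

For each 5-subset S of vertices (there are C(336, 5) = 34636310352 such S), let X_S = 1 if S induces a K_5 (all C(5, 2) = 10 edges present). Then P(X_S = 1) = (1/2)^10 = 1/1024. By linearity of expectation, E[# K_5] = C(336, 5) · (1/2)^10 = 34636310352 / 1024 = 2164769397/64 = 33824521.828125.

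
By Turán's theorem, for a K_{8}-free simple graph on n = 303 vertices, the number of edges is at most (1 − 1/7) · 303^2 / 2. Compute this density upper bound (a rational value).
Turán density bound = (6/7) · 303^2/2 = 275427/7 ≈ 39346.7143

Turán's theorem: ex(n, K_{r+1}) is achieved by the complete r-partite Turán graph T(n, r) with parts as balanced as possible, and is at most (1 − 1/r) · n^2/2. For r = 7, n = 303: the density bound is (6/7) · 91809/2 = 275427/7 ≈ 39346.7143. The integer-valued extremum is e(T(303, 7)) = 39346, which is strictly less than the density bound 275427/7 since 7 ∤ 303 (the parts of T(303, 7) cannot all be equal).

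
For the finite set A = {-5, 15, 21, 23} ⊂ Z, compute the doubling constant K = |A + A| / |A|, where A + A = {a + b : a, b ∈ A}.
K = |A + A| / |A| = 10/4 = 5/2

Enumerate A + A = {a + b : a, b ∈ A}. With |A| = 4, there are |A|^2 = 16 ordered sum pairs; collecting distinct values, A + A = {-10, 10, 16, 18, 30, 36, 38, 42, 44, 46}, so |A + A| = 10. Thus K = 10/4 = 5/2. For comparison, the minimum possible |A + A| over all 4-element sets is 2·4 − 1 = 7 (so min K = 7/4), attained only by arithmetic progressions.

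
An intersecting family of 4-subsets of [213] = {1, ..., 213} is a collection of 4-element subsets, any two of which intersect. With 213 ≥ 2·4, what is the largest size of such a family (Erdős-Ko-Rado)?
max |F| = C(212, 3) = 1565620

The Erdős-Ko-Rado theorem states: for n ≥ 2k, an intersecting family of k-subsets of an n-element set has size at most C(n − 1, k − 1), with equality for 'star' families {A ⊆ [n] : |A| = k, i ∈ A} (fix an element i). For n = 213, k = 4: C(212, 3) = 1565620.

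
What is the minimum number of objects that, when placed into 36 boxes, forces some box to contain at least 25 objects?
n = (25 − 1)·36 + 1 = 865

By the generalised pigeonhole principle, to guarantee some box contains ≥ r objects we need more than (r − 1) · k objects total. Threshold: n = (r − 1) · k + 1. With r = 25 and k = 36: n = 24 · 36 + 1 = 864 + 1 = 865. For n = 864 = 24 · 36, we can put exactly 24 objects in every box, avoiding 25 in any single one — so 865 is tight.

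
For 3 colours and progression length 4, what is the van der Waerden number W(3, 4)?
W(3, 4) = 293

W(3, 4) = 293. The lower bound W(3, 4) > 292 comes from an explicit good 3-colouring of [1, 292]; the upper bound W(3, 4) ≤ 293 was verified by exhaustive search over 3-colourings of [1, 293].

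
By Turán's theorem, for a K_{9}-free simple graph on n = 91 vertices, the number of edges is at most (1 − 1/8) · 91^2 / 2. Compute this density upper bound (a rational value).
Turán density bound = (7/8) · 91^2/2 = 57967/16 ≈ 3622.9375

Turán's theorem: ex(n, K_{r+1}) is achieved by the complete r-partite Turán graph T(n, r) with parts as balanced as possible, and is at most (1 − 1/r) · n^2/2. For r = 8, n = 91: the density bound is (7/8) · 8281/2 = 57967/16 ≈ 3622.9375. The integer-valued extremum is e(T(91, 8)) = 3622, which is strictly less than the density bound 57967/16 since 8 ∤ 91 (the parts of T(91, 8) cannot all be equal).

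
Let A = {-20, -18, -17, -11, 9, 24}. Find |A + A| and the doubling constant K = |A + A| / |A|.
K = |A + A| / |A| = 21/6 = 7/2

Enumerate A + A = {a + b : a, b ∈ A}. With |A| = 6, there are |A|^2 = 36 ordered sum pairs; collecting distinct values, A + A = {-40, -38, -37, -36, -35, -34, -31, -29, -28, -22, -11, -9, -8, -2, 4, 6, 7, 13, 18, 33, 48}, so |A + A| = 21. Thus K = 21/6 = 7/2. For comparison, the minimum possible |A + A| over all 6-element sets is 2·6 − 1 = 11 (so min K = 11/6), attained only by arithmetic progressions.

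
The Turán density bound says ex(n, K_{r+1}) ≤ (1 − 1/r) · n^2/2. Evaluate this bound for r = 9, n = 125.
Turán density bound = (8/9) · 125^2/2 = 62500/9 ≈ 6944.4444

Turán's theorem: ex(n, K_{r+1}) is achieved by the complete r-partite Turán graph T(n, r) with parts as balanced as possible, and is at most (1 − 1/r) · n^2/2. For r = 9, n = 125: the density bound is (8/9) · 15625/2 = 62500/9 ≈ 6944.4444. The integer-valued extremum is e(T(125, 9)) = 6944, which is strictly less than the density bound 62500/9 since 9 ∤ 125 (the parts of T(125, 9) cannot all be equal).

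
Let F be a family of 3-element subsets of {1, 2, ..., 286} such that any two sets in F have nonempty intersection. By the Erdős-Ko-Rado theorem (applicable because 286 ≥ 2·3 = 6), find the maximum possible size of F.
max |F| = C(285, 2) = 40470

The Erdős-Ko-Rado theorem states: for n ≥ 2k, an intersecting family of k-subsets of an n-element set has size at most C(n − 1, k − 1), with equality for 'star' families {A ⊆ [n] : |A| = k, i ∈ A} (fix an element i). For n = 286, k = 3: C(285, 2) = 40470.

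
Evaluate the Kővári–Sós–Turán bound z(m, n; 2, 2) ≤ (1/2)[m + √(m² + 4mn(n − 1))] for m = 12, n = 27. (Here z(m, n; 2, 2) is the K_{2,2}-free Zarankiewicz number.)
z(12, 27; 2, 2) ≤ (1/2)[12 + √(12² + 4·12·27·26)] = (1/2)[12 + √33840] = 97.9783

Kővári–Sós–Turán: let r_1, ..., r_12 be the row sums and z = Σ r_i the total number of 1s. Each pair of columns can share at most one row with both entries 1 (else a 2×2 all-ones block appears), so Σ_i C(r_i, 2) ≤ C(27, 2) = 351. By convexity Σ_i C(r_i, 2) ≥ 12·C(z/12, 2) = z(z − 12)/(2·12), giving z² − 12z − 12·27·26 ≤ 0 and hence z ≤ (1/2)[12 + √(144 + 4·8424)] = (1/2)[12 + √33840] ≈ (1/2)(12 + 183.9565) = 97.9783.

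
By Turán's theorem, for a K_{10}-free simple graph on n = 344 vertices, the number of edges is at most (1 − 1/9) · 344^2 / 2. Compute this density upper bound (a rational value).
Turán density bound = (8/9) · 344^2/2 = 473344/9 ≈ 52593.7778

Turán's theorem: ex(n, K_{r+1}) is achieved by the complete r-partite Turán graph T(n, r) with parts as balanced as possible, and is at most (1 − 1/r) · n^2/2. For r = 9, n = 344: the density bound is (8/9) · 118336/2 = 473344/9 ≈ 52593.7778. The integer-valued extremum is e(T(344, 9)) = 52593, which is strictly less than the density bound 473344/9 since 9 ∤ 344 (the parts of T(344, 9) cannot all be equal).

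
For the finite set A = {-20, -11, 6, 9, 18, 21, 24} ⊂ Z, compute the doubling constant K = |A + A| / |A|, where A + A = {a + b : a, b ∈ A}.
K = |A + A| / |A| = 24/7

Enumerate A + A = {a + b : a, b ∈ A}. With |A| = 7, there are |A|^2 = 49 ordered sum pairs; collecting distinct values, A + A = {-40, -31, -22, -14, -11, -5, -2, 1, 4, 7, 10, 12, 13, 15, 18, 24, 27, 30, 33, 36, 39, 42, 45, 48}, so |A + A| = 24. Thus K = 24/7. For comparison, the minimum possible |A + A| over all 7-element sets is 2·7 − 1 = 13 (so min K = 13/7), attained only by arithmetic progressions.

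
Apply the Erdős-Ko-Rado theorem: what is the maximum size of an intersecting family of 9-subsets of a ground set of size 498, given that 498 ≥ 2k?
max |F| = C(497, 8) = 87244746248830170

The Erdős-Ko-Rado theorem states: for n ≥ 2k, an intersecting family of k-subsets of an n-element set has size at most C(n − 1, k − 1), with equality for 'star' families {A ⊆ [n] : |A| = k, i ∈ A} (fix an element i). For n = 498, k = 9: C(497, 8) = 87244746248830170.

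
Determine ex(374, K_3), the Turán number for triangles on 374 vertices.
ex(374, K_3) = ⌊374^2/4⌋ = 34969

Mantel (1907): a triangle-free graph on n vertices has at most ⌊n^2/4⌋ edges, with equality for the complete bipartite graph K_{⌊n/2⌋, ⌈n/2⌉}. For n = 374: ⌊374^2/4⌋ = ⌊139876/4⌋ = 34969. The extremal graph is K_{187, 187}, which has 187·187 = 34969 edges.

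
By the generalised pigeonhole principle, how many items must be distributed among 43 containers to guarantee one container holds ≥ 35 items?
n = (35 − 1)·43 + 1 = 1463

By the generalised pigeonhole principle, to guarantee some box contains ≥ r objects we need more than (r − 1) · k objects total. Threshold: n = (r − 1) · k + 1. With r = 35 and k = 43: n = 34 · 43 + 1 = 1462 + 1 = 1463. For n = 1462 = 34 · 43, we can put exactly 34 objects in every box, avoiding 35 in any single one — so 1463 is tight.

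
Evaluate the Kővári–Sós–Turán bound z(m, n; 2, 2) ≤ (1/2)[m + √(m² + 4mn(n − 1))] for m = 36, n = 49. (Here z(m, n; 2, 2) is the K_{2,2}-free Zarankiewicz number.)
z(36, 49; 2, 2) ≤ (1/2)[36 + √(36² + 4·36·49·48)] = (1/2)[36 + √339984] = 309.5407

Kővári–Sós–Turán: let r_1, ..., r_36 be the row sums and z = Σ r_i the total number of 1s. Each pair of columns can share at most one row with both entries 1 (else a 2×2 all-ones block appears), so Σ_i C(r_i, 2) ≤ C(49, 2) = 1176. By convexity Σ_i C(r_i, 2) ≥ 36·C(z/36, 2) = z(z − 36)/(2·36), giving z² − 36z − 36·49·48 ≤ 0 and hence z ≤ (1/2)[36 + √(1296 + 4·84672)] = (1/2)[36 + √339984] ≈ (1/2)(36 + 583.0815) = 309.5407.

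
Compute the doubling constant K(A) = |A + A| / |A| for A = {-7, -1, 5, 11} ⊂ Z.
K = |A + A| / |A| = 7/4

Enumerate A + A = {a + b : a, b ∈ A}. With |A| = 4, there are |A|^2 = 16 ordered sum pairs; collecting distinct values, A + A = {-14, -8, -2, 4, 10, 16, 22}, so |A + A| = 7. Thus K = 7/4. Here |A + A| = 2|A| − 1 = 7, the minimum possible — so K = 7/4 is minimal, which holds iff A is an arithmetic progression.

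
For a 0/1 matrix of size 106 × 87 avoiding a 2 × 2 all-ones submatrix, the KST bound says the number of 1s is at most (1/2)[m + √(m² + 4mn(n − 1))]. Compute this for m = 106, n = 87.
z(106, 87; 2, 2) ≤ (1/2)[106 + √(106² + 4·106·87·86)] = (1/2)[106 + √3183604] = 945.1328

Kővári–Sós–Turán: let r_1, ..., r_106 be the row sums and z = Σ r_i the total number of 1s. Each pair of columns can share at most one row with both entries 1 (else a 2×2 all-ones block appears), so Σ_i C(r_i, 2) ≤ C(87, 2) = 3741. By convexity Σ_i C(r_i, 2) ≥ 106·C(z/106, 2) = z(z − 106)/(2·106), giving z² − 106z − 106·87·86 ≤ 0 and hence z ≤ (1/2)[106 + √(11236 + 4·793092)] = (1/2)[106 + √3183604] ≈ (1/2)(106 + 1784.2657) = 945.1328.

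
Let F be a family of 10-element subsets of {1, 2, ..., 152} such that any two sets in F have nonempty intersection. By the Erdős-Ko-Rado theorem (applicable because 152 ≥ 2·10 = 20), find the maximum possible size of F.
max |F| = C(151, 9) = 88204324758550

Erdős-Ko-Rado (1961): when n ≥ 2k, max |F| = C(n−1, k−1). The bound is attained by the star {A : i ∈ A} for any fixed i ∈ [n]. Here C(152−1, 10−1) = C(151, 9) = 88204324758550.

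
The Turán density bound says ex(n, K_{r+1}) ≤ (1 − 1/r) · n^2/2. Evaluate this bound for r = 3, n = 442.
Turán density bound = (2/3) · 442^2/2 = 195364/3 ≈ 65121.3333

Turán's theorem: ex(n, K_{r+1}) is achieved by the complete r-partite Turán graph T(n, r) with parts as balanced as possible, and is at most (1 − 1/r) · n^2/2. For r = 3, n = 442: the density bound is (2/3) · 195364/2 = 195364/3 ≈ 65121.3333. The integer-valued extremum is e(T(442, 3)) = 65121, which is strictly less than the density bound 195364/3 since 3 ∤ 442 (the parts of T(442, 3) cannot all be equal).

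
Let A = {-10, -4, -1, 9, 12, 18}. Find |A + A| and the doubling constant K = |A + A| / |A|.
K = |A + A| / |A| = 19/6

Enumerate A + A = {a + b : a, b ∈ A}. With |A| = 6, there are |A|^2 = 36 ordered sum pairs; collecting distinct values, A + A = {-20, -14, -11, -8, -5, -2, -1, 2, 5, 8, 11, 14, 17, 18, 21, 24, 27, 30, 36}, so |A + A| = 19. Thus K = 19/6. For comparison, the minimum possible |A + A| over all 6-element sets is 2·6 − 1 = 11 (so min K = 11/6), attained only by arithmetic progressions.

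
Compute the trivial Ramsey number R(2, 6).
R(2, 6) = 6

R(2, k) = k for all k ≥ 2: in a 2-colouring of K_k, either some edge is red (a red K_2) or all edges are blue (a blue K_k). And K_{5} coloured all-blue has no blue K_6, so R(2, 6) > 5. Hence R(2, 6) = 6.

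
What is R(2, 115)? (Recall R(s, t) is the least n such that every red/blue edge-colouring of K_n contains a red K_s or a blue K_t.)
R(2, 115) = 115

R(2, k) = k for all k ≥ 2: in a 2-colouring of K_k, either some edge is red (a red K_2) or all edges are blue (a blue K_k). And K_{114} coloured all-blue has no blue K_115, so R(2, 115) > 114. Hence R(2, 115) = 115.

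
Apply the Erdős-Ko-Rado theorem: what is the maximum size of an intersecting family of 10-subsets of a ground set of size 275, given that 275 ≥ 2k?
max |F| = C(274, 9) = 21005455717413804

The Erdős-Ko-Rado theorem states: for n ≥ 2k, an intersecting family of k-subsets of an n-element set has size at most C(n − 1, k − 1), with equality for 'star' families {A ⊆ [n] : |A| = k, i ∈ A} (fix an element i). For n = 275, k = 10: C(274, 9) = 21005455717413804.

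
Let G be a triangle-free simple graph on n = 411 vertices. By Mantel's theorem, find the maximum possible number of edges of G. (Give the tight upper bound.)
ex(411, K_3) = ⌊411^2/4⌋ = 42230

Mantel (1907): a triangle-free graph on n vertices has at most ⌊n^2/4⌋ edges, with equality for the complete bipartite graph K_{⌊n/2⌋, ⌈n/2⌉}. For n = 411: ⌊411^2/4⌋ = ⌊168921/4⌋ = 42230. The extremal graph is K_{205, 206}, which has 205·206 = 42230 edges.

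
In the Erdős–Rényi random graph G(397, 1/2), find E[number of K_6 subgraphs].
E[# K_6] = C(397, 6) · (1/2)^C(6, 2) = 5235101798388 / 2^15 = 1308775449597/8192 ≈ 159762628.124634

For each 6-subset S of vertices (there are C(397, 6) = 5235101798388 such S), let X_S = 1 if S induces a K_6 (all C(6, 2) = 15 edges present). Then P(X_S = 1) = (1/2)^15 = 1/32768. By linearity of expectation, E[# K_6] = C(397, 6) · (1/2)^15 = 5235101798388 / 32768 = 1308775449597/8192 ≈ 159762628.124634.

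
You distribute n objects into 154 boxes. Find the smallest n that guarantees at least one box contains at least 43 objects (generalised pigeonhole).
n = (43 − 1)·154 + 1 = 6469

By the generalised pigeonhole principle, to guarantee some box contains ≥ r objects we need more than (r − 1) · k objects total. Threshold: n = (r − 1) · k + 1. With r = 43 and k = 154: n = 42 · 154 + 1 = 6468 + 1 = 6469. For n = 6468 = 42 · 154, we can put exactly 42 objects in every box, avoiding 43 in any single one — so 6469 is tight.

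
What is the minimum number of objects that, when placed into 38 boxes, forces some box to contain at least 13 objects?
n = (13 − 1)·38 + 1 = 457

By the generalised pigeonhole principle, to guarantee some box contains ≥ r objects we need more than (r − 1) · k objects total. Threshold: n = (r − 1) · k + 1. With r = 13 and k = 38: n = 12 · 38 + 1 = 456 + 1 = 457. For n = 456 = 12 · 38, we can put exactly 12 objects in every box, avoiding 13 in any single one — so 457 is tight.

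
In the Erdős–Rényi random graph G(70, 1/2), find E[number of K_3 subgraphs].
E[# K_3] = C(70, 3) · (1/2)^C(3, 2) = 54740 / 2^3 = 13685/2 = 6842.5

For each 3-subset S of vertices (there are C(70, 3) = 54740 such S), let X_S = 1 if S induces a K_3 (all C(3, 2) = 3 edges present). Then P(X_S = 1) = (1/2)^3 = 1/8. By linearity of expectation, E[# K_3] = C(70, 3) · (1/2)^3 = 54740 / 8 = 13685/2 = 6842.5.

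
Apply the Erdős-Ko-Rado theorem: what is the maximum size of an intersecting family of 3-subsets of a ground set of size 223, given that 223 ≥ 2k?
max |F| = C(222, 2) = 24531

Erdős-Ko-Rado (1961): when n ≥ 2k, max |F| = C(n−1, k−1). The bound is attained by the star {A : i ∈ A} for any fixed i ∈ [n]. Here C(223−1, 3−1) = C(222, 2) = 24531.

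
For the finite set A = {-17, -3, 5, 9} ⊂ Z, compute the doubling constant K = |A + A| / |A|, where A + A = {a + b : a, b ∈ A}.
K = |A + A| / |A| = 10/4 = 5/2

Enumerate A + A = {a + b : a, b ∈ A}. With |A| = 4, there are |A|^2 = 16 ordered sum pairs; collecting distinct values, A + A = {-34, -20, -12, -8, -6, 2, 6, 10, 14, 18}, so |A + A| = 10. Thus K = 10/4 = 5/2. For comparison, the minimum possible |A + A| over all 4-element sets is 2·4 − 1 = 7 (so min K = 7/4), attained only by arithmetic progressions.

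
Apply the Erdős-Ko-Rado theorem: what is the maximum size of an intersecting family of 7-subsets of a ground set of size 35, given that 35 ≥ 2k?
max |F| = C(34, 6) = 1344904

The Erdős-Ko-Rado theorem states: for n ≥ 2k, an intersecting family of k-subsets of an n-element set has size at most C(n − 1, k − 1), with equality for 'star' families {A ⊆ [n] : |A| = k, i ∈ A} (fix an element i). For n = 35, k = 7: C(34, 6) = 1344904.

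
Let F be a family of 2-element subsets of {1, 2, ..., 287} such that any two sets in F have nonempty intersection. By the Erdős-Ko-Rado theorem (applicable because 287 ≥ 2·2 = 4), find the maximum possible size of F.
max |F| = C(286, 1) = 286

Erdős-Ko-Rado (1961): when n ≥ 2k, max |F| = C(n−1, k−1). The bound is attained by the star {A : i ∈ A} for any fixed i ∈ [n]. Here C(287−1, 2−1) = C(286, 1) = 286.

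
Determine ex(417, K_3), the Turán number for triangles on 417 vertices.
ex(417, K_3) = ⌊417^2/4⌋ = 43472

Mantel (1907): a triangle-free graph on n vertices has at most ⌊n^2/4⌋ edges, with equality for the complete bipartite graph K_{⌊n/2⌋, ⌈n/2⌉}. For n = 417: ⌊417^2/4⌋ = ⌊173889/4⌋ = 43472. The extremal graph is K_{208, 209}, which has 208·209 = 43472 edges.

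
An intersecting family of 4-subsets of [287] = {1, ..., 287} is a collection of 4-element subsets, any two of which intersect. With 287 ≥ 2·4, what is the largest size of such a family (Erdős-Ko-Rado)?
max |F| = C(286, 3) = 3858140

Erdős-Ko-Rado (1961): when n ≥ 2k, max |F| = C(n−1, k−1). The bound is attained by the star {A : i ∈ A} for any fixed i ∈ [n]. Here C(287−1, 4−1) = C(286, 3) = 3858140.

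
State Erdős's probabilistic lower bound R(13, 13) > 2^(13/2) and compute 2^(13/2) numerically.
2^(13/2) = 90.5097; so R(13, 13) > 90.5097

Colour each edge of K_n uniformly at random with red/blue. The expected number of monochromatic K_13 is C(n, 13) · 2 · 2^(−C(13,2)). If C(n, 13) · 2^(1 − C(13,2)) < 1, then with positive probability no monochromatic K_13 exists, so R(13, 13) > n. The standard estimate C(n, 13) ≤ n^13/13! shows this inequality holds whenever n ≤ 2^(13/2) (since 13! · 2^(C(13,2) − 1) > 2^(13^2/2) ≥ n^13). Hence R(13, 13) > 2^(13/2) = 90.5097.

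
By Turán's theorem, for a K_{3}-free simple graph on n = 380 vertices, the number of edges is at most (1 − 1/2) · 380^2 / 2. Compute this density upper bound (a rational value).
Turán density bound = (1/2) · 380^2/2 = 36100

Turán's theorem: ex(n, K_{r+1}) is achieved by the complete r-partite Turán graph T(n, r) with parts as balanced as possible, and is at most (1 − 1/r) · n^2/2. For r = 2, n = 380: the density bound is (1/2) · 144400/2 = 36100. Since 2 ∣ 380, the Turán graph T(380, 2) has parts of equal size 190, and its edge count e(T(380, 2)) = 36100 attains the density bound exactly.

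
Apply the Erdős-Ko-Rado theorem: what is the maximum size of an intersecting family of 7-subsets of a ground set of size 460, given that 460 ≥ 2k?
max |F| = C(459, 6) = 12568804160094

Erdős-Ko-Rado (1961): when n ≥ 2k, max |F| = C(n−1, k−1). The bound is attained by the star {A : i ∈ A} for any fixed i ∈ [n]. Here C(460−1, 7−1) = C(459, 6) = 12568804160094.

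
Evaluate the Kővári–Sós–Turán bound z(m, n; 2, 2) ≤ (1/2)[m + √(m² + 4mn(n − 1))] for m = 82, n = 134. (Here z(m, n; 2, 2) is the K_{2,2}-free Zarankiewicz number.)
z(82, 134; 2, 2) ≤ (1/2)[82 + √(82² + 4·82·134·133)] = (1/2)[82 + √5852340] = 1250.5805

Kővári–Sós–Turán: let r_1, ..., r_82 be the row sums and z = Σ r_i the total number of 1s. Each pair of columns can share at most one row with both entries 1 (else a 2×2 all-ones block appears), so Σ_i C(r_i, 2) ≤ C(134, 2) = 8911. By convexity Σ_i C(r_i, 2) ≥ 82·C(z/82, 2) = z(z − 82)/(2·82), giving z² − 82z − 82·134·133 ≤ 0 and hence z ≤ (1/2)[82 + √(6724 + 4·1461404)] = (1/2)[82 + √5852340] ≈ (1/2)(82 + 2419.161) = 1250.5805.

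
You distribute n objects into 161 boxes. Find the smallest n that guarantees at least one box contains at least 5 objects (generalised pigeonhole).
n = (5 − 1)·161 + 1 = 645

By the generalised pigeonhole principle, to guarantee some box contains ≥ r objects we need more than (r − 1) · k objects total. Threshold: n = (r − 1) · k + 1. With r = 5 and k = 161: n = 4 · 161 + 1 = 644 + 1 = 645. For n = 644 = 4 · 161, we can put exactly 4 objects in every box, avoiding 5 in any single one — so 645 is tight.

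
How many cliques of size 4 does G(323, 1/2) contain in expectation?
E[# K_4] = C(323, 4) · (1/2)^C(4, 2) = 445145680 / 2^6 = 27821605/4 = 6955401.25

For each 4-subset S of vertices (there are C(323, 4) = 445145680 such S), let X_S = 1 if S induces a K_4 (all C(4, 2) = 6 edges present). Then P(X_S = 1) = (1/2)^6 = 1/64. By linearity of expectation, E[# K_4] = C(323, 4) · (1/2)^6 = 445145680 / 64 = 27821605/4 = 6955401.25.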